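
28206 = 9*3134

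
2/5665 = 2/5665 = 0.00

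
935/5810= 187/1162 = 0.16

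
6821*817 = 5572757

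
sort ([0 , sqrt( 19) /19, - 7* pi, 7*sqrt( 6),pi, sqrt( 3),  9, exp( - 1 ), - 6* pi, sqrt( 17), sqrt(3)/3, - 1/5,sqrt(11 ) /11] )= [-7*pi, - 6*pi, - 1/5, 0,sqrt( 19)/19, sqrt ( 11)/11, exp(  -  1 ), sqrt( 3 )/3, sqrt( 3 ), pi , sqrt(17) , 9, 7*sqrt( 6) ]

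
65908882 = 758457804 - 692548922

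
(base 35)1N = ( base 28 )22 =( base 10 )58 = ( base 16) 3a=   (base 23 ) 2c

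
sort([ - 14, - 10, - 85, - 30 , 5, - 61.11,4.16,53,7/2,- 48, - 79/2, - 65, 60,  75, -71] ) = [ - 85, - 71 , - 65, - 61.11, - 48, - 79/2 ,  -  30, - 14, - 10 , 7/2  ,  4.16, 5,53, 60,  75 ]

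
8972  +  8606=17578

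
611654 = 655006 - 43352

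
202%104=98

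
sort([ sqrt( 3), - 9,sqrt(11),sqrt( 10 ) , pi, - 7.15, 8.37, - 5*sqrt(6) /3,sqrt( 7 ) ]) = [ - 9, - 7.15  , - 5*sqrt(6)/3,sqrt( 3),sqrt (7), pi, sqrt(10), sqrt( 11 ), 8.37]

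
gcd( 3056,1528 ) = 1528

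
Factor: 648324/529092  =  3^1*29^1*71^( - 1 )=87/71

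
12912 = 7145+5767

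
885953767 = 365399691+520554076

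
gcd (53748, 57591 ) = 9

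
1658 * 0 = 0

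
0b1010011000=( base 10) 664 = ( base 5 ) 10124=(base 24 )13G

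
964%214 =108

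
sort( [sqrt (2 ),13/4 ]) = [ sqrt( 2), 13/4 ] 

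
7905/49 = 7905/49 = 161.33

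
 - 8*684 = - 5472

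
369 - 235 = 134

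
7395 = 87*85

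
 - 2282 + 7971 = 5689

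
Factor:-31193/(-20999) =11^( - 1)*23^( - 1 )*83^(  -  1 )*31193^1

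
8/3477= 8/3477 =0.00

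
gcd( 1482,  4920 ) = 6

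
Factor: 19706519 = 7^1*17^1*165601^1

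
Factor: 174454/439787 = 2^1*7^1*17^1*733^1*439787^(  -  1 )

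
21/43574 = 21/43574= 0.00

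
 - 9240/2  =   - 4620= -4620.00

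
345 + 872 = 1217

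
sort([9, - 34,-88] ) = [ - 88,-34, 9] 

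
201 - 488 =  -287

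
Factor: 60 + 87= 147=3^1*7^2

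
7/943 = 7/943 = 0.01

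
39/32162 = 3/2474 = 0.00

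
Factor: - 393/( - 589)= 3^1*19^( - 1)*31^( - 1) * 131^1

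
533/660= 533/660 = 0.81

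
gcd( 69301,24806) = 1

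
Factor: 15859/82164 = 2^( - 2 ) *3^( - 1)*41^ ( - 1)*167^( - 1)*15859^1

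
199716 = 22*9078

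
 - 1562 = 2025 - 3587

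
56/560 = 1/10 = 0.10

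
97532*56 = 5461792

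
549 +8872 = 9421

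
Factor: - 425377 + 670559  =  245182 = 2^1*7^1 *83^1*211^1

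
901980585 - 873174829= 28805756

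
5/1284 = 5/1284 = 0.00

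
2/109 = 2/109 = 0.02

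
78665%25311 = 2732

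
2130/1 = 2130 = 2130.00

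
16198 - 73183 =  - 56985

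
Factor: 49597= 49597^1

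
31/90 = 31/90 = 0.34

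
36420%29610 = 6810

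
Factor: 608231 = 13^2*59^1 * 61^1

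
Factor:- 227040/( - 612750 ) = 176/475 =2^4*5^( - 2)* 11^1 * 19^( - 1 ) 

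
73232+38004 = 111236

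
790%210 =160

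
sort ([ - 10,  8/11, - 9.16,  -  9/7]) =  [ - 10,  -  9.16, - 9/7, 8/11 ]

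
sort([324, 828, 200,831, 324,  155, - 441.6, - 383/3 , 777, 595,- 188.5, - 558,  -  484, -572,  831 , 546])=[ - 572, - 558, - 484, - 441.6, - 188.5, - 383/3,155, 200, 324, 324,546, 595  ,  777, 828,  831, 831]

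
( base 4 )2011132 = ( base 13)3b71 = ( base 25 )dgh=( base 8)20536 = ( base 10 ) 8542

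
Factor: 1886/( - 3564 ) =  -2^( -1) * 3^( - 4)*11^ ( - 1)*23^1*41^1 = - 943/1782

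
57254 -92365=  -  35111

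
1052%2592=1052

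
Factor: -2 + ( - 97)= -99 = - 3^2 *11^1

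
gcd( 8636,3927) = 17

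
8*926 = 7408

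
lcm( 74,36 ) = 1332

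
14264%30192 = 14264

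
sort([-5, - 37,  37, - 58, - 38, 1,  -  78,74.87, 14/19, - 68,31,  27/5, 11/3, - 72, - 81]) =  [  -  81, - 78, - 72, - 68, - 58, - 38, - 37, - 5, 14/19, 1, 11/3, 27/5,  31,37, 74.87 ] 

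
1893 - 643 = 1250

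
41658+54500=96158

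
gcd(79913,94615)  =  1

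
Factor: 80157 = 3^1*7^1*11^1*347^1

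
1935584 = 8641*224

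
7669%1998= 1675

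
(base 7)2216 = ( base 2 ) 1100011101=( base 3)1002112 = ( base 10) 797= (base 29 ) re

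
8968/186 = 48 + 20/93= 48.22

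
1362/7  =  194+4/7 =194.57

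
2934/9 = 326 = 326.00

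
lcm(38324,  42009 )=2184468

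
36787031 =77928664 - 41141633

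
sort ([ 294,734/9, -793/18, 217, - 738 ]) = [ - 738, - 793/18, 734/9,217,294] 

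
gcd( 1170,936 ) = 234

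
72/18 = 4 = 4.00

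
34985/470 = 74 + 41/94 = 74.44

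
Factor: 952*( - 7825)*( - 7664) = 57092201600  =  2^7*5^2*  7^1 * 17^1*313^1* 479^1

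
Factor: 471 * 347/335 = 163437/335 = 3^1*5^(-1 )*67^ ( - 1) * 157^1 * 347^1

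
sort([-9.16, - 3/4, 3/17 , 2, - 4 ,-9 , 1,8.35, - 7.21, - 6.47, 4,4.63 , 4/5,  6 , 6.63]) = [ - 9.16,- 9, - 7.21, - 6.47,-4,  -  3/4, 3/17,  4/5,1 , 2, 4,4.63,6,  6.63, 8.35]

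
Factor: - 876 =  - 2^2*3^1*73^1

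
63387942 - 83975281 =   -  20587339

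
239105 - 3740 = 235365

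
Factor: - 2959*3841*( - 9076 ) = 103153450444 = 2^2*11^1*23^1* 167^1*269^1 *2269^1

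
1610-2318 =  - 708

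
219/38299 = 219/38299 = 0.01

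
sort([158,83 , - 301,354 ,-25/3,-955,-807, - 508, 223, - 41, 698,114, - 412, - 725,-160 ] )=[ - 955, - 807, - 725, - 508, - 412, -301, - 160,- 41, - 25/3, 83, 114, 158,223, 354, 698]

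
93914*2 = 187828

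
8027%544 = 411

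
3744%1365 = 1014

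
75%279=75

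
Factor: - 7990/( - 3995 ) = 2^1 =2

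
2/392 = 1/196  =  0.01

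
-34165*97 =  - 3314005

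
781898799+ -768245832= 13652967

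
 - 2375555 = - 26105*91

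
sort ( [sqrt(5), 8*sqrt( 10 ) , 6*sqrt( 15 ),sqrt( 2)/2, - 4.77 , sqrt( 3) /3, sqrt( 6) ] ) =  [ - 4.77,  sqrt( 3) /3, sqrt( 2 )/2, sqrt( 5),sqrt( 6),6*sqrt(15), 8*sqrt( 10)] 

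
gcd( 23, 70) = 1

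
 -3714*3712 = -13786368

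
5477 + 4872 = 10349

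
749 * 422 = 316078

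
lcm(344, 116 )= 9976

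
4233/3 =1411 = 1411.00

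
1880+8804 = 10684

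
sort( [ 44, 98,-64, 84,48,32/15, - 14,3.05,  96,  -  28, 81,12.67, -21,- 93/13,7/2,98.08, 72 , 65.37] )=[ - 64 , -28,-21,  -  14,  -  93/13, 32/15, 3.05, 7/2,12.67,44,48, 65.37 , 72,81, 84,96, 98 , 98.08] 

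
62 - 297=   -  235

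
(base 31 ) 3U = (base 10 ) 123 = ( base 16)7b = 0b1111011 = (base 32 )3r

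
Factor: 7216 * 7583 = 2^4 * 11^1 * 41^1*7583^1 = 54718928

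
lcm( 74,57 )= 4218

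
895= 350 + 545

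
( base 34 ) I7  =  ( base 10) 619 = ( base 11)513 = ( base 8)1153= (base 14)323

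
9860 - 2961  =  6899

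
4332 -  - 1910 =6242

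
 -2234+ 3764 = 1530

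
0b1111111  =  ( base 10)127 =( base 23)5c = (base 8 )177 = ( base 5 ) 1002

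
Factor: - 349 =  - 349^1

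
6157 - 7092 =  - 935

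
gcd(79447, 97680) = 1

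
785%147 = 50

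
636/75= 212/25=8.48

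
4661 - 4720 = -59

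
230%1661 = 230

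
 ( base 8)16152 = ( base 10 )7274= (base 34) 69W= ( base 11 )5513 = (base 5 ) 213044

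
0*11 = 0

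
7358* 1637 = 12045046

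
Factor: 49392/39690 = 2^3*3^( - 2)*5^( -1 )  *  7^1 = 56/45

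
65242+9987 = 75229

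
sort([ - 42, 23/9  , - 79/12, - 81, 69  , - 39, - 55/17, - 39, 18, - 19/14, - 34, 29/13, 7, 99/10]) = [ - 81, - 42, - 39, - 39, - 34 ,  -  79/12, - 55/17, - 19/14, 29/13, 23/9,  7 , 99/10,18, 69]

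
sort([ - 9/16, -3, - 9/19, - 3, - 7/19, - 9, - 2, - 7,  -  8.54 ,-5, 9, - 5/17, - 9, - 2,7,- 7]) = [ - 9,-9 ,-8.54, - 7 , - 7,-5, - 3, - 3,  -  2, - 2, - 9/16, - 9/19,- 7/19,-5/17,7,9 ] 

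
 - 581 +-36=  - 617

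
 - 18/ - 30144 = 3/5024 = 0.00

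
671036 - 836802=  - 165766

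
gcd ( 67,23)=1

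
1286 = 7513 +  - 6227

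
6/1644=1/274 = 0.00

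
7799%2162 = 1313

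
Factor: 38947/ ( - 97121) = - 79/197  =  - 79^1*197^(- 1) 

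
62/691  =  62/691  =  0.09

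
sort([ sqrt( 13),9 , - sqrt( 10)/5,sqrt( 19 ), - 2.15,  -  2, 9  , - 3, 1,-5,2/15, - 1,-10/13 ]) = [ - 5, - 3, - 2.15,-2,-1,- 10/13, - sqrt( 10)/5, 2/15, 1, sqrt (13),sqrt( 19),9, 9]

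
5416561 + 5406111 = 10822672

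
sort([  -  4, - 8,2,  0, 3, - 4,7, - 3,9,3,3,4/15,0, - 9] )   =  [ - 9, - 8,-4,-4, - 3,0,0,4/15, 2,3, 3 , 3,7 , 9] 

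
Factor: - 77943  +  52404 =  - 25539 = -  3^1*8513^1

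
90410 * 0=0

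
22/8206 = 1/373=0.00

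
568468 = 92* 6179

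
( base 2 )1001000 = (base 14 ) 52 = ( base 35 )22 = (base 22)36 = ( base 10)72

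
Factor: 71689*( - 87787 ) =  -7^1*17^1*4217^1*12541^1 = - 6293362243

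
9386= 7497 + 1889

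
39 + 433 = 472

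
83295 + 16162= 99457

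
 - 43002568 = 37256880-80259448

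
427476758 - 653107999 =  - 225631241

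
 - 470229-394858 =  - 865087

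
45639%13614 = 4797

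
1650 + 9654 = 11304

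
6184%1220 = 84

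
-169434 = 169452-338886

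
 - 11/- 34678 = 11/34678 =0.00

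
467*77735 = 36302245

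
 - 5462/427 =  - 5462/427 = -12.79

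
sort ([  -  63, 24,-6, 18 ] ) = [-63, - 6,18, 24 ]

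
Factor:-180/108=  - 5/3 =- 3^( - 1 )*5^1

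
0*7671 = 0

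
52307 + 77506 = 129813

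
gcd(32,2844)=4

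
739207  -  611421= 127786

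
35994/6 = 5999=5999.00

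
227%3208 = 227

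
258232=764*338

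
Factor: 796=2^2 * 199^1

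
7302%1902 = 1596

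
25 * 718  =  17950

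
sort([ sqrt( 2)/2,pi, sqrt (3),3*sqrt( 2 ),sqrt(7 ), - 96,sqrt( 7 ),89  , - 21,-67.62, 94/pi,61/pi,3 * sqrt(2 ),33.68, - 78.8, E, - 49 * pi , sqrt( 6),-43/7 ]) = [ -49 * pi, - 96, - 78.8, - 67.62, - 21, - 43/7,sqrt( 2 )/2,sqrt(3 ) , sqrt( 6),sqrt( 7 ),sqrt( 7),E,pi, 3*sqrt( 2) , 3*sqrt (2), 61/pi,94/pi,33.68,89] 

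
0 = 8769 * 0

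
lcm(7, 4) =28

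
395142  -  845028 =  - 449886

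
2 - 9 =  - 7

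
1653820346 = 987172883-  - 666647463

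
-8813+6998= - 1815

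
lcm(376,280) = 13160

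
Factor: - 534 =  - 2^1 * 3^1 *89^1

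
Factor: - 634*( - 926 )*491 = 2^2*317^1 *463^1*491^1 = 288258244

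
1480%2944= 1480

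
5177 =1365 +3812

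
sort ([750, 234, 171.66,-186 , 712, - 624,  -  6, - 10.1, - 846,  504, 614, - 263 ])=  [ - 846, - 624, -263, - 186, - 10.1,  -  6, 171.66, 234, 504, 614 , 712,750] 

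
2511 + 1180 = 3691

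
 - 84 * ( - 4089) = 343476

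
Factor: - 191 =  - 191^1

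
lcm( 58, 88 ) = 2552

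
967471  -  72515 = 894956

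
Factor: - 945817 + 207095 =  - 2^1 * 369361^1= - 738722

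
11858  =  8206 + 3652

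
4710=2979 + 1731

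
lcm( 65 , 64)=4160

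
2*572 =1144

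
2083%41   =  33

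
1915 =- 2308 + 4223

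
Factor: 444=2^2*3^1*37^1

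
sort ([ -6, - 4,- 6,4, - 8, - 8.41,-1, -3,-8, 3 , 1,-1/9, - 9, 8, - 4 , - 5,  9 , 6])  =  [  -  9, - 8.41,-8, -8, - 6,-6, - 5, - 4, - 4, - 3,  -  1,-1/9, 1, 3,4, 6, 8, 9]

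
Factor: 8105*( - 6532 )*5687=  - 2^2*5^1*11^2*23^1*47^1*71^1 * 1621^1 = -301080357820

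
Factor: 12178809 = 3^3*37^1*73^1  *  167^1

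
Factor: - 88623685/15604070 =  - 17724737/3120814 = - 2^ ( - 1 )*53^1*334429^1*1560407^( - 1) 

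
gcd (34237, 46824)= 1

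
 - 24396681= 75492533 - 99889214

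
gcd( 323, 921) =1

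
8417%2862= 2693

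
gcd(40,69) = 1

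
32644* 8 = 261152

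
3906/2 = 1953 = 1953.00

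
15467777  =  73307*211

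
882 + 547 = 1429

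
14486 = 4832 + 9654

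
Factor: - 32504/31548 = -2^1 * 3^( - 1)*11^( - 1 )*17^1= - 34/33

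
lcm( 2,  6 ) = 6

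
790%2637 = 790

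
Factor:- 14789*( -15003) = 221879367 = 3^2*23^1 * 643^1*1667^1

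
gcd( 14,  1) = 1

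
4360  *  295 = 1286200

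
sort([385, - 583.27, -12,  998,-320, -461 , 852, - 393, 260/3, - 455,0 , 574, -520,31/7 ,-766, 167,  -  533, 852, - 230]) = [ - 766 ,-583.27 , - 533, - 520 , - 461, - 455 , - 393, -320 , - 230, -12, 0 , 31/7 , 260/3, 167, 385, 574 , 852,852 , 998]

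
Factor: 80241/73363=3^1*7^1*3821^1*73363^( - 1)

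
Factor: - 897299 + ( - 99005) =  - 2^4 * 73^1 * 853^1 = - 996304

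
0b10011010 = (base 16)9a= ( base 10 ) 154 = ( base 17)91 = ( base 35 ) 4E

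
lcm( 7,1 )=7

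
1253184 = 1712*732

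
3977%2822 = 1155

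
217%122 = 95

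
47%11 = 3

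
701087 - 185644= 515443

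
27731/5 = 5546 + 1/5 = 5546.20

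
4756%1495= 271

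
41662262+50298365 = 91960627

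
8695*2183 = 18981185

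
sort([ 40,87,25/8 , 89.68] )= [ 25/8, 40, 87,89.68] 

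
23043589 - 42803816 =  - 19760227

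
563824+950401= 1514225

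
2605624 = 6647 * 392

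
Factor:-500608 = -2^7 * 3911^1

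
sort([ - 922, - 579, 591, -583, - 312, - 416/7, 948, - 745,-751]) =[ - 922, - 751, - 745, - 583, - 579, - 312,  -  416/7,591, 948]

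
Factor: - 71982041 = - 1193^1*60337^1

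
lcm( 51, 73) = 3723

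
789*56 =44184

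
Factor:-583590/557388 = -245/234 = -2^(-1 )*3^( - 2)*5^1*7^2 * 13^(  -  1 ) 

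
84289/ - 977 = -87 + 710/977= - 86.27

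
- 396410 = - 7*56630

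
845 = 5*169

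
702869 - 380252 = 322617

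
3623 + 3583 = 7206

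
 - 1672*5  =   - 8360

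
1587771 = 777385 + 810386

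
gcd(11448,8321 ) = 53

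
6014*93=559302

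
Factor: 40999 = 7^1*5857^1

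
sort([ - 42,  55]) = [ - 42,55]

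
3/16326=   1/5442 = 0.00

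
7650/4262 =1 + 1694/2131 = 1.79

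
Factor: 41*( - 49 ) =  - 7^2*41^1 = - 2009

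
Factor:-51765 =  - 3^1*5^1*7^1*17^1 *29^1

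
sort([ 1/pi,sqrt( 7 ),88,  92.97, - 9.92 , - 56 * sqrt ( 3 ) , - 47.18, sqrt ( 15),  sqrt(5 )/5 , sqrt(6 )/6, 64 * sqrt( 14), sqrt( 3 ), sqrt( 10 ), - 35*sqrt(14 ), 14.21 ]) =[-35*sqrt( 14), - 56*sqrt( 3 ), - 47.18, - 9.92, 1/pi, sqrt( 6) /6,sqrt(5) /5, sqrt( 3 ), sqrt( 7),sqrt(10),sqrt(15 ), 14.21, 88,  92.97, 64*sqrt (14) ] 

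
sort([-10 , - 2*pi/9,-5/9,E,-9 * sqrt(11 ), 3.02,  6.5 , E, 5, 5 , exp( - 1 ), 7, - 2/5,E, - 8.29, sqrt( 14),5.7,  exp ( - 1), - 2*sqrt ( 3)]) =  [ - 9*sqrt (11), - 10, - 8.29, - 2*sqrt( 3), - 2*pi/9 , - 5/9 , - 2/5 , exp( - 1 ),  exp( - 1 ),  E, E, E,3.02, sqrt( 14 ),5, 5,  5.7,6.5, 7]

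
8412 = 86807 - 78395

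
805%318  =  169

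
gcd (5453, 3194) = 1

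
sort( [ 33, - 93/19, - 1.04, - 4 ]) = [ - 93/19,  -  4, - 1.04, 33] 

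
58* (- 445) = -25810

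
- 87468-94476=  - 181944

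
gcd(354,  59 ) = 59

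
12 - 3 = 9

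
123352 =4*30838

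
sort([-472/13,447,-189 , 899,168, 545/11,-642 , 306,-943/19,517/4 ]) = [-642,-189,- 943/19,-472/13, 545/11,517/4, 168,306,447, 899]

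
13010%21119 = 13010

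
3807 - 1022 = 2785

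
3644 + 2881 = 6525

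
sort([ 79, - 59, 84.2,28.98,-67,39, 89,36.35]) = [- 67, - 59 , 28.98,36.35,39,79 , 84.2, 89 ]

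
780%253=21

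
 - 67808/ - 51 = 1329 + 29/51  =  1329.57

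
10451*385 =4023635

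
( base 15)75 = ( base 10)110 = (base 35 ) 35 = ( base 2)1101110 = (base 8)156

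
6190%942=538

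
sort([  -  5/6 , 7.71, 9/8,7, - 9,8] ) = [-9, - 5/6,9/8, 7,7.71,  8 ]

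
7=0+7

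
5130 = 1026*5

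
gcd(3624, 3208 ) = 8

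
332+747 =1079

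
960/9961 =960/9961  =  0.10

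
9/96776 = 9/96776  =  0.00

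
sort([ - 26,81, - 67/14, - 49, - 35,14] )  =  [ - 49, - 35, - 26, - 67/14, 14,  81 ] 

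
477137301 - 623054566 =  - 145917265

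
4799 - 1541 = 3258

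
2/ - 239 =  - 1 + 237/239 = - 0.01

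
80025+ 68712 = 148737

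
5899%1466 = 35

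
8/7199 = 8/7199 = 0.00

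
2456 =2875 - 419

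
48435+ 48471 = 96906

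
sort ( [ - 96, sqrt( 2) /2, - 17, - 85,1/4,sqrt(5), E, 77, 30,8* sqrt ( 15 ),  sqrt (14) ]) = [  -  96, - 85, - 17, 1/4, sqrt(2 )/2,sqrt( 5),E,  sqrt(14),30, 8 *sqrt(15),77]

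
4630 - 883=3747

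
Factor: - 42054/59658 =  -43/61 = - 43^1*61^( - 1 ) 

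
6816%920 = 376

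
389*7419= 2885991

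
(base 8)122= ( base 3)10001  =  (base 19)46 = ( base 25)37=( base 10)82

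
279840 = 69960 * 4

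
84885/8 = 84885/8=   10610.62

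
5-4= 1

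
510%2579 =510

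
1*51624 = 51624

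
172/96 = 1 + 19/24= 1.79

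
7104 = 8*888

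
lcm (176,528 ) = 528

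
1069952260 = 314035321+755916939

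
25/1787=25/1787 = 0.01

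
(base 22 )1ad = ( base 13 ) 432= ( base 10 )717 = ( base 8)1315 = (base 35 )KH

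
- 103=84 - 187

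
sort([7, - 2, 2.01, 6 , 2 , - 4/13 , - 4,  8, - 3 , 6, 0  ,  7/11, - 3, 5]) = [ - 4, - 3 ,- 3,-2,-4/13,0,7/11, 2, 2.01, 5, 6,6,  7, 8]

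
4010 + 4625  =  8635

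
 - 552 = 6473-7025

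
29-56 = -27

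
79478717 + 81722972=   161201689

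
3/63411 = 1/21137  =  0.00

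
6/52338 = 1/8723  =  0.00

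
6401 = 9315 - 2914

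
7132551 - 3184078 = 3948473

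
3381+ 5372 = 8753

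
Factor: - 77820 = -2^2*3^1*5^1*1297^1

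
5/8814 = 5/8814 = 0.00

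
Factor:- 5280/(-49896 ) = 2^2*3^( - 3 )*5^1*7^( -1) = 20/189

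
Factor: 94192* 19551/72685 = 2^4*3^1*5^ (  -  1 )*7^4* 19^1*29^2*14537^ (  -  1 ) =1841547792/72685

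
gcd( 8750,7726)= 2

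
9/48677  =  9/48677= 0.00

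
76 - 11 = 65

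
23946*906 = 21695076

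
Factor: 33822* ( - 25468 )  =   - 861378696 = -  2^3* 3^2*1879^1*6367^1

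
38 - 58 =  - 20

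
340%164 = 12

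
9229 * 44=406076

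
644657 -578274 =66383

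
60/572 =15/143 = 0.10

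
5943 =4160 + 1783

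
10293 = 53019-42726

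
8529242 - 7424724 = 1104518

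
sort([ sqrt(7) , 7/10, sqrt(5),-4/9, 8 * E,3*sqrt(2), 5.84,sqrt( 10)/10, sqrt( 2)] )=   [-4/9,  sqrt( 10) /10 , 7/10,sqrt(2),  sqrt( 5) , sqrt( 7 ) , 3*sqrt( 2 ),5.84, 8 * E]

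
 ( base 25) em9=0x245D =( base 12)5479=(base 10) 9309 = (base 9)13683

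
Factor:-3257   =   - 3257^1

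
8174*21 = 171654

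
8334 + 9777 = 18111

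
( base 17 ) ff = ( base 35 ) 7P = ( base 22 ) c6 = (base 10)270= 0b100001110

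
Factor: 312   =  2^3*3^1*13^1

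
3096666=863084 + 2233582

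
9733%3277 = 3179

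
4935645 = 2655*1859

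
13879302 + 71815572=85694874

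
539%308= 231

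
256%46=26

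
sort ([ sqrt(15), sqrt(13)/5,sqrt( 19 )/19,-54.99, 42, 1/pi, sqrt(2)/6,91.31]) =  [ -54.99,sqrt( 19)/19, sqrt(2 ) /6, 1/pi, sqrt(13) /5, sqrt(15 ), 42,91.31 ] 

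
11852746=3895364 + 7957382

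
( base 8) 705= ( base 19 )14G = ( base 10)453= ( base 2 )111000101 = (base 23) JG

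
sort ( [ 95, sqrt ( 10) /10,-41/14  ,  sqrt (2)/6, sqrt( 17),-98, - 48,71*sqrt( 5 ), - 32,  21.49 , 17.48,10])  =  [ - 98, - 48, - 32 , - 41/14, sqrt ( 2) /6 , sqrt( 10)/10,sqrt(17),10,17.48,21.49,95, 71*sqrt (5) ]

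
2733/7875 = 911/2625= 0.35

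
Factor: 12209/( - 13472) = -2^( - 5)*29^1 = - 29/32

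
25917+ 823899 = 849816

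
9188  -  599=8589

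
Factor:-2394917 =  - 7^1 * 342131^1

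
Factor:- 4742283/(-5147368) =2^(  -  3)*3^1*7^1*13^1*29^1*599^1 * 643421^( - 1)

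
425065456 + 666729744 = 1091795200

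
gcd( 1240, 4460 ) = 20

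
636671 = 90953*7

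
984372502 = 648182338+336190164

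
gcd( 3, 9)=3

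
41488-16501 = 24987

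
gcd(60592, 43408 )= 16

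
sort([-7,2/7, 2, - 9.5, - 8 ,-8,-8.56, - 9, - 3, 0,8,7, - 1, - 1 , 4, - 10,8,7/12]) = [ - 10, - 9.5,  -  9, -8.56, - 8, -8,  -  7, - 3, - 1, - 1,0,2/7,7/12,2, 4,7,  8,8 ] 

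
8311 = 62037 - 53726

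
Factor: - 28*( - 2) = 56  =  2^3*7^1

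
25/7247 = 25/7247 = 0.00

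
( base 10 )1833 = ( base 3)2111220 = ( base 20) 4bd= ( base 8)3451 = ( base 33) 1MI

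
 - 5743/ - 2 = 5743/2=2871.50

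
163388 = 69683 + 93705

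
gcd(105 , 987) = 21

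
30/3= 10 =10.00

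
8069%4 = 1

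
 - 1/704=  - 1 + 703/704 =- 0.00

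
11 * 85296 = 938256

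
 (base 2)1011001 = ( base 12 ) 75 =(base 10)89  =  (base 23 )3K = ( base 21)45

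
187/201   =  187/201= 0.93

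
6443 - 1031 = 5412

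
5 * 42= 210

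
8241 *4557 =37554237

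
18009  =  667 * 27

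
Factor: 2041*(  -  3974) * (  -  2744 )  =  2^4*7^3*13^1 * 157^1*1987^1 = 22256402896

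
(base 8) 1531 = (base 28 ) 12h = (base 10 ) 857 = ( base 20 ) 22H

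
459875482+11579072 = 471454554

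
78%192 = 78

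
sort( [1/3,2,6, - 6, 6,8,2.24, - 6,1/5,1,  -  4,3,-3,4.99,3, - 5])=[ - 6, - 6, - 5, - 4, - 3,1/5, 1/3,1,2,2.24, 3, 3, 4.99,6  ,  6,8]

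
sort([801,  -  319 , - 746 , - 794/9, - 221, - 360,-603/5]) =[ - 746, - 360, - 319, - 221, - 603/5, - 794/9,801] 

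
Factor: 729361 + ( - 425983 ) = 2^1 *3^1*59^1*857^1 = 303378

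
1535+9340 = 10875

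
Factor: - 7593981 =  - 3^1*67^1*37781^1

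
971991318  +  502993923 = 1474985241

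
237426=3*79142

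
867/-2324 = - 1 + 1457/2324 = -0.37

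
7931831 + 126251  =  8058082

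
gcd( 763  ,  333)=1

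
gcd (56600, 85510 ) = 10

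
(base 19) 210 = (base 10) 741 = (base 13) 450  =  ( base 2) 1011100101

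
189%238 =189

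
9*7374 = 66366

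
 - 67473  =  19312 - 86785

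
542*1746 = 946332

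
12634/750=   16 + 317/375 = 16.85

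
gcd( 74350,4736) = 2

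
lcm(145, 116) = 580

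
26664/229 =116 + 100/229   =  116.44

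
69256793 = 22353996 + 46902797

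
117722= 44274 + 73448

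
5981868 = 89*67212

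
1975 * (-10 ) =-19750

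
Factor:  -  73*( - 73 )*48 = 2^4*3^1*73^2 = 255792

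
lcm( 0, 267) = 0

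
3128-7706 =- 4578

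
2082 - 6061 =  - 3979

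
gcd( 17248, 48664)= 616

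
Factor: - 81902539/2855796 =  - 2^( - 2)*3^(-1) *17^( - 1)*79^1*449^1*2309^1*13999^(  -  1 )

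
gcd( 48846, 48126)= 6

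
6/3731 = 6/3731  =  0.00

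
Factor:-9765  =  - 3^2*5^1*7^1*31^1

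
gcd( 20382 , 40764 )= 20382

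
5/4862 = 5/4862 = 0.00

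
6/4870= 3/2435 = 0.00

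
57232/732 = 14308/183 = 78.19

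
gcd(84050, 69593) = 1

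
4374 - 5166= - 792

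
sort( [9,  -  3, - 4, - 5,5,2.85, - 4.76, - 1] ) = [ - 5, - 4.76 , - 4, - 3, - 1,2.85,5, 9]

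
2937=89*33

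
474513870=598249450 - 123735580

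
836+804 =1640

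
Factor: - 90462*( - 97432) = 8813893584 = 2^4*3^1*19^1*641^1*15077^1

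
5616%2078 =1460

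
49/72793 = 7/10399 = 0.00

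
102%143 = 102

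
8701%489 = 388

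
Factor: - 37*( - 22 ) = 814 = 2^1*11^1*37^1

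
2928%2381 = 547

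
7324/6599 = 1 + 725/6599 = 1.11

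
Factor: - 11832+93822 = 2^1 * 3^2*5^1*911^1  =  81990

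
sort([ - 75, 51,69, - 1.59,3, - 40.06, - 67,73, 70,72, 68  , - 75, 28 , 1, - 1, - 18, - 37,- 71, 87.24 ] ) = [ - 75 , - 75,-71, - 67,- 40.06, - 37,-18, - 1.59, - 1,1,3, 28,  51,68,69 , 70,72,73, 87.24 ] 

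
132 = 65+67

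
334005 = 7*47715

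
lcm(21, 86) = 1806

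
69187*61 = 4220407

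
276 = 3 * 92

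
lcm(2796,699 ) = 2796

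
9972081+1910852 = 11882933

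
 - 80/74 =  -  40/37  =  - 1.08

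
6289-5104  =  1185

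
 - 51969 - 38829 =  -  90798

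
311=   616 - 305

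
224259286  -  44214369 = 180044917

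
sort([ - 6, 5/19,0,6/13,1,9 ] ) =[ - 6,0, 5/19,6/13, 1 , 9]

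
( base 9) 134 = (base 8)160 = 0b1110000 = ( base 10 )112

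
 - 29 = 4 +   -  33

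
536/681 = 536/681= 0.79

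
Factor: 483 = 3^1*7^1*23^1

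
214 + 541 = 755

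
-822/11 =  - 75 + 3/11 = - 74.73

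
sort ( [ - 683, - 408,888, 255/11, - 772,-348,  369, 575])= [ - 772, - 683, - 408, - 348,255/11, 369 , 575, 888]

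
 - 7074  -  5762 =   -  12836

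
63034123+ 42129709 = 105163832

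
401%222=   179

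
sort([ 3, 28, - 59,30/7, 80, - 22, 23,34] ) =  [ - 59,  -  22, 3 , 30/7, 23, 28, 34, 80] 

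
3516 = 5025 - 1509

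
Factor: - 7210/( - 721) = 2^1*5^1 = 10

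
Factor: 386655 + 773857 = 1160512 = 2^6*18133^1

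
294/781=294/781  =  0.38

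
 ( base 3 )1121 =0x2B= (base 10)43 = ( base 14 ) 31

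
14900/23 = 14900/23 = 647.83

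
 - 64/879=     -  1 + 815/879=- 0.07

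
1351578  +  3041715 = 4393293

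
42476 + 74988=117464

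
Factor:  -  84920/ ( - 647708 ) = 110/839 = 2^1*5^1*11^1*839^(- 1)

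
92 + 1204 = 1296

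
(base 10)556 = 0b1000101100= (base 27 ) KG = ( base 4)20230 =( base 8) 1054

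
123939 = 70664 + 53275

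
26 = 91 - 65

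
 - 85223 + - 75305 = -160528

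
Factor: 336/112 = 3 = 3^1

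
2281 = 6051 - 3770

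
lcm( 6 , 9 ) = 18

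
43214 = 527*82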